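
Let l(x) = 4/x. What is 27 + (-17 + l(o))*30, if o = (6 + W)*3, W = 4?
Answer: -479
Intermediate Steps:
o = 30 (o = (6 + 4)*3 = 10*3 = 30)
27 + (-17 + l(o))*30 = 27 + (-17 + 4/30)*30 = 27 + (-17 + 4*(1/30))*30 = 27 + (-17 + 2/15)*30 = 27 - 253/15*30 = 27 - 506 = -479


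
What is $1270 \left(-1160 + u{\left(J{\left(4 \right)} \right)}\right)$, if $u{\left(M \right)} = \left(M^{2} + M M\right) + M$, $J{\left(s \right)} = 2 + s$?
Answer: $-1374140$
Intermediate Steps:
$u{\left(M \right)} = M + 2 M^{2}$ ($u{\left(M \right)} = \left(M^{2} + M^{2}\right) + M = 2 M^{2} + M = M + 2 M^{2}$)
$1270 \left(-1160 + u{\left(J{\left(4 \right)} \right)}\right) = 1270 \left(-1160 + \left(2 + 4\right) \left(1 + 2 \left(2 + 4\right)\right)\right) = 1270 \left(-1160 + 6 \left(1 + 2 \cdot 6\right)\right) = 1270 \left(-1160 + 6 \left(1 + 12\right)\right) = 1270 \left(-1160 + 6 \cdot 13\right) = 1270 \left(-1160 + 78\right) = 1270 \left(-1082\right) = -1374140$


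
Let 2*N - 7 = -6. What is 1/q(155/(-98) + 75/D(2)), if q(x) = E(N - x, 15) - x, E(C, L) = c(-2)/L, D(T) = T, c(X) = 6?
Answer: -245/8702 ≈ -0.028154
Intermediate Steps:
N = ½ (N = 7/2 + (½)*(-6) = 7/2 - 3 = ½ ≈ 0.50000)
E(C, L) = 6/L
q(x) = ⅖ - x (q(x) = 6/15 - x = 6*(1/15) - x = ⅖ - x)
1/q(155/(-98) + 75/D(2)) = 1/(⅖ - (155/(-98) + 75/2)) = 1/(⅖ - (155*(-1/98) + 75*(½))) = 1/(⅖ - (-155/98 + 75/2)) = 1/(⅖ - 1*1760/49) = 1/(⅖ - 1760/49) = 1/(-8702/245) = -245/8702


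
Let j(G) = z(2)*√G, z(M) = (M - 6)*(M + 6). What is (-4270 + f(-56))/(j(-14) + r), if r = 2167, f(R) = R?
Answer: -3124814/1570075 - 46144*I*√14/1570075 ≈ -1.9902 - 0.10997*I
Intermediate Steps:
z(M) = (-6 + M)*(6 + M)
j(G) = -32*√G (j(G) = (-36 + 2²)*√G = (-36 + 4)*√G = -32*√G)
(-4270 + f(-56))/(j(-14) + r) = (-4270 - 56)/(-32*I*√14 + 2167) = -4326/(-32*I*√14 + 2167) = -4326/(2167 - 32*I*√14)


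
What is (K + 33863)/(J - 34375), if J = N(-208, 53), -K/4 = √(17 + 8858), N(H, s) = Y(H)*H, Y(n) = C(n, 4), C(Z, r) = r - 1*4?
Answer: -33863/34375 + 4*√355/6875 ≈ -0.97414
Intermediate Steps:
C(Z, r) = -4 + r (C(Z, r) = r - 4 = -4 + r)
Y(n) = 0 (Y(n) = -4 + 4 = 0)
N(H, s) = 0 (N(H, s) = 0*H = 0)
K = -20*√355 (K = -4*√(17 + 8858) = -20*√355 ≈ -376.83)
J = 0
(K + 33863)/(J - 34375) = (-20*√355 + 33863)/(0 - 34375) = (33863 - 20*√355)/(-34375) = (33863 - 20*√355)*(-1/34375) = -33863/34375 + 4*√355/6875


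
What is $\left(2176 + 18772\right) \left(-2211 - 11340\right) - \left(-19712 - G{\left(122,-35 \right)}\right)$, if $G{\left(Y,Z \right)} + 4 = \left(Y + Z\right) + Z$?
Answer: $-283846588$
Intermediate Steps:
$G{\left(Y,Z \right)} = -4 + Y + 2 Z$ ($G{\left(Y,Z \right)} = -4 + \left(\left(Y + Z\right) + Z\right) = -4 + \left(Y + 2 Z\right) = -4 + Y + 2 Z$)
$\left(2176 + 18772\right) \left(-2211 - 11340\right) - \left(-19712 - G{\left(122,-35 \right)}\right) = \left(2176 + 18772\right) \left(-2211 - 11340\right) - \left(-19712 - \left(-4 + 122 + 2 \left(-35\right)\right)\right) = 20948 \left(-13551\right) - \left(-19712 - \left(-4 + 122 - 70\right)\right) = -283866348 - \left(-19712 - 48\right) = -283866348 - -19760 = -283866348 + 19760 = -283846588$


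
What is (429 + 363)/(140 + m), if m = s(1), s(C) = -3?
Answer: 792/137 ≈ 5.7810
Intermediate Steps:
m = -3
(429 + 363)/(140 + m) = (429 + 363)/(140 - 3) = 792/137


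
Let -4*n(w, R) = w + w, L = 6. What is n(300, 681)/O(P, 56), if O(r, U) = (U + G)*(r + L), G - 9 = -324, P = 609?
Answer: 10/10619 ≈ 0.00094171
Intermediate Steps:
G = -315 (G = 9 - 324 = -315)
O(r, U) = (-315 + U)*(6 + r) (O(r, U) = (U - 315)*(r + 6) = (-315 + U)*(6 + r))
n(w, R) = -w/2 (n(w, R) = -(w + w)/4 = -w/2)
n(300, 681)/O(P, 56) = (-1/2*300)/(-1890 - 315*609 + 6*56 + 56*609) = -150/(-1890 - 191835 + 336 + 34104) = -150/(-159285) = -150*(-1/159285) = 10/10619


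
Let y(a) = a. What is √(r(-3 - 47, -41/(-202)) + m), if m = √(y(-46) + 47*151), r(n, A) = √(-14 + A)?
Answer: √(40804*√7051 + 202*I*√562974)/202 ≈ 9.1658 + 0.20263*I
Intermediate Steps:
m = √7051 (m = √(-46 + 47*151) = √(-46 + 7097) = √7051 ≈ 83.970)
√(r(-3 - 47, -41/(-202)) + m) = √(√(-14 - 41/(-202)) + √7051) = √(√(-14 - 41*(-1/202)) + √7051) = √(√(-14 + 41/202) + √7051) = √(√(-2787/202) + √7051) = √(I*√562974/202 + √7051) = √(√7051 + I*√562974/202)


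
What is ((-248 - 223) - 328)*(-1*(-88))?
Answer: -70312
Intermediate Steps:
((-248 - 223) - 328)*(-1*(-88)) = (-471 - 328)*88 = -799*88 = -70312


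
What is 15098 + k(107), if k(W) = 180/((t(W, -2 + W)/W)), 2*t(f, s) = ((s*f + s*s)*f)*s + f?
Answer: 35288570858/2337301 ≈ 15098.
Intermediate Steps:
t(f, s) = f/2 + f*s*(s**2 + f*s)/2 (t(f, s) = (((s*f + s*s)*f)*s + f)/2 = (((f*s + s**2)*f)*s + f)/2 = (((s**2 + f*s)*f)*s + f)/2 = ((f*(s**2 + f*s))*s + f)/2 = (f*s*(s**2 + f*s) + f)/2 = (f + f*s*(s**2 + f*s))/2 = f/2 + f*s*(s**2 + f*s)/2)
k(W) = 180/(1/2 + (-2 + W)**3/2 + W*(-2 + W)**2/2) (k(W) = 180/(((W*(1 + (-2 + W)**3 + W*(-2 + W)**2)/2)/W)) = 180/(1/2 + (-2 + W)**3/2 + W*(-2 + W)**2/2))
15098 + k(107) = 15098 + 360/(1 + (-2 + 107)**3 + 107*(-2 + 107)**2) = 15098 + 360/(1 + 105**3 + 107*105**2) = 15098 + 360/(1 + 1157625 + 107*11025) = 15098 + 360/(1 + 1157625 + 1179675) = 15098 + 360/2337301 = 35288570858/2337301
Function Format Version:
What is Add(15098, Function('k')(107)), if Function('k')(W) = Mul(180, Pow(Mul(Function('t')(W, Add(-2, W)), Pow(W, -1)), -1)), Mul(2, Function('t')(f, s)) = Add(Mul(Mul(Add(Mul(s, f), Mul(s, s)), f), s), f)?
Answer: Rational(35288570858, 2337301) ≈ 15098.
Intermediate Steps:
Function('t')(f, s) = Add(Mul(Rational(1, 2), f), Mul(Rational(1, 2), f, s, Add(Pow(s, 2), Mul(f, s)))) (Function('t')(f, s) = Mul(Rational(1, 2), Add(Mul(Mul(Add(Mul(s, f), Mul(s, s)), f), s), f)) = Mul(Rational(1, 2), Add(Mul(Mul(Add(Mul(f, s), Pow(s, 2)), f), s), f)) = Mul(Rational(1, 2), Add(Mul(Mul(Add(Pow(s, 2), Mul(f, s)), f), s), f)) = Mul(Rational(1, 2), Add(Mul(Mul(f, Add(Pow(s, 2), Mul(f, s))), s), f)) = Mul(Rational(1, 2), Add(Mul(f, s, Add(Pow(s, 2), Mul(f, s))), f)) = Mul(Rational(1, 2), Add(f, Mul(f, s, Add(Pow(s, 2), Mul(f, s))))) = Add(Mul(Rational(1, 2), f), Mul(Rational(1, 2), f, s, Add(Pow(s, 2), Mul(f, s)))))
Function('k')(W) = Mul(180, Pow(Add(Rational(1, 2), Mul(Rational(1, 2), Pow(Add(-2, W), 3)), Mul(Rational(1, 2), W, Pow(Add(-2, W), 2))), -1)) (Function('k')(W) = Mul(180, Pow(Mul(Mul(Rational(1, 2), W, Add(1, Pow(Add(-2, W), 3), Mul(W, Pow(Add(-2, W), 2)))), Pow(W, -1)), -1)) = Mul(180, Pow(Add(Rational(1, 2), Mul(Rational(1, 2), Pow(Add(-2, W), 3)), Mul(Rational(1, 2), W, Pow(Add(-2, W), 2))), -1)))
Add(15098, Function('k')(107)) = Add(15098, Mul(360, Pow(Add(1, Pow(Add(-2, 107), 3), Mul(107, Pow(Add(-2, 107), 2))), -1))) = Add(15098, Mul(360, Pow(Add(1, Pow(105, 3), Mul(107, Pow(105, 2))), -1))) = Add(15098, Mul(360, Pow(Add(1, 1157625, Mul(107, 11025)), -1))) = Add(15098, Mul(360, Pow(Add(1, 1157625, 1179675), -1))) = Add(15098, Mul(360, Pow(2337301, -1))) = Add(15098, Mul(360, Rational(1, 2337301))) = Add(15098, Rational(360, 2337301)) = Rational(35288570858, 2337301)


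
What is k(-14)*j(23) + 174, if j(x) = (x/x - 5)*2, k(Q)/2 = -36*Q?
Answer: -7890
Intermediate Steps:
k(Q) = -72*Q (k(Q) = 2*(-36*Q) = -72*Q)
j(x) = -8 (j(x) = (1 - 5)*2 = -4*2 = -8)
k(-14)*j(23) + 174 = -72*(-14)*(-8) + 174 = 1008*(-8) + 174 = -8064 + 174 = -7890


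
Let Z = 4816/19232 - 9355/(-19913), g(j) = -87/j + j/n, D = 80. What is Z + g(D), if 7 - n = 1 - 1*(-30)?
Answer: -10629120733/2872251120 ≈ -3.7006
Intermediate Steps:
n = -24 (n = 7 - (1 - 1*(-30)) = 7 - (1 + 30) = 7 - 1*31 = 7 - 31 = -24)
g(j) = -87/j - j/24 (g(j) = -87/j + j/(-24) = -87/j + j*(-1/24) = -87/j - j/24)
Z = 17238523/23935426 (Z = 4816*(1/19232) - 9355*(-1/19913) = 301/1202 + 9355/19913 = 17238523/23935426 ≈ 0.72021)
Z + g(D) = 17238523/23935426 + (-87/80 - 1/24*80) = 17238523/23935426 + (-87*1/80 - 10/3) = 17238523/23935426 + (-87/80 - 10/3) = 17238523/23935426 - 1061/240 = -10629120733/2872251120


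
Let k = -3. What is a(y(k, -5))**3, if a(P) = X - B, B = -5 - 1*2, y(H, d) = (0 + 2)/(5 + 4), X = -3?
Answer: 64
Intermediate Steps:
y(H, d) = 2/9
B = -7 (B = -5 - 2 = -7)
a(P) = 4 (a(P) = -3 - 1*(-7) = -3 + 7 = 4)
a(y(k, -5))**3 = 4**3 = 64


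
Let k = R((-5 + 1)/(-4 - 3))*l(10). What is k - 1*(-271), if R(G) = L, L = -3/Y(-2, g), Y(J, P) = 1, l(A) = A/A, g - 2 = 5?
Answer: 268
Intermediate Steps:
g = 7 (g = 2 + 5 = 7)
l(A) = 1
L = -3 (L = -3/1 = -3*1 = -3)
R(G) = -3
k = -3 (k = -3*1 = -3)
k - 1*(-271) = -3 - 1*(-271) = -3 + 271 = 268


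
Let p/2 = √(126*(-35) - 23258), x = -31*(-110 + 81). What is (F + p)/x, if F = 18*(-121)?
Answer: -2178/899 + 4*I*√6917/899 ≈ -2.4227 + 0.37005*I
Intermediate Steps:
F = -2178
x = 899 (x = -31*(-29) = 899)
p = 4*I*√6917 (p = 2*√(126*(-35) - 23258) = 2*√(-4410 - 23258) = 2*√(-27668) = 2*(2*I*√6917) = 4*I*√6917 ≈ 332.67*I)
(F + p)/x = (-2178 + 4*I*√6917)/899 = (-2178 + 4*I*√6917)*(1/899) = -2178/899 + 4*I*√6917/899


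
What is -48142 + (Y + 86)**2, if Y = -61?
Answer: -47517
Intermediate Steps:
-48142 + (Y + 86)**2 = -48142 + (-61 + 86)**2 = -48142 + 25**2 = -48142 + 625 = -47517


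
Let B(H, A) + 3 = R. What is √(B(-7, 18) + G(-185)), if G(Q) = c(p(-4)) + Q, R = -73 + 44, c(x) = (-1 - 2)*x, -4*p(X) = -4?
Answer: 2*I*√55 ≈ 14.832*I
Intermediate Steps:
p(X) = 1 (p(X) = -¼*(-4) = 1)
c(x) = -3*x
R = -29
G(Q) = -3 + Q (G(Q) = -3*1 + Q = -3 + Q)
B(H, A) = -32 (B(H, A) = -3 - 29 = -32)
√(B(-7, 18) + G(-185)) = √(-32 + (-3 - 185)) = √(-32 - 188) = √(-220) = 2*I*√55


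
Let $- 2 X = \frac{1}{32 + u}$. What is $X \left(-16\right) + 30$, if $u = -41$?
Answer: $\frac{262}{9} \approx 29.111$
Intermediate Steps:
$X = \frac{1}{18}$ ($X = - \frac{1}{2 \left(32 - 41\right)} = - \frac{1}{2 \left(-9\right)} = \left(- \frac{1}{2}\right) \left(- \frac{1}{9}\right) = \frac{1}{18} \approx 0.055556$)
$X \left(-16\right) + 30 = \frac{1}{18} \left(-16\right) + 30 = - \frac{8}{9} + 30 = \frac{262}{9}$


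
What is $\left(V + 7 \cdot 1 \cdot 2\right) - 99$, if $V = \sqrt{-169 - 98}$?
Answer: $-85 + i \sqrt{267} \approx -85.0 + 16.34 i$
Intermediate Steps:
$V = i \sqrt{267}$ ($V = \sqrt{-267} = i \sqrt{267} \approx 16.34 i$)
$\left(V + 7 \cdot 1 \cdot 2\right) - 99 = \left(i \sqrt{267} + 7 \cdot 1 \cdot 2\right) - 99 = \left(i \sqrt{267} + 7 \cdot 2\right) - 99 = \left(i \sqrt{267} + 14\right) - 99 = \left(14 + i \sqrt{267}\right) - 99 = -85 + i \sqrt{267}$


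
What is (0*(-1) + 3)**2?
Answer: 9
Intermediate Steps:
(0*(-1) + 3)**2 = (0 + 3)**2 = 3**2 = 9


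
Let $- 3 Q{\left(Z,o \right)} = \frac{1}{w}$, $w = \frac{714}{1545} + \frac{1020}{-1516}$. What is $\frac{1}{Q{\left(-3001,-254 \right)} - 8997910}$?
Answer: $- \frac{123369}{1110062963605} \approx -1.1114 \cdot 10^{-7}$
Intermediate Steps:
$w = - \frac{41123}{195185}$ ($w = 714 \cdot \frac{1}{1545} + 1020 \left(- \frac{1}{1516}\right) = \frac{238}{515} - \frac{255}{379} = - \frac{41123}{195185} \approx -0.21069$)
$Q{\left(Z,o \right)} = \frac{195185}{123369}$ ($Q{\left(Z,o \right)} = - \frac{1}{3 \left(- \frac{41123}{195185}\right)} = \left(- \frac{1}{3}\right) \left(- \frac{195185}{41123}\right) = \frac{195185}{123369}$)
$\frac{1}{Q{\left(-3001,-254 \right)} - 8997910} = \frac{1}{\frac{195185}{123369} - 8997910} = \frac{1}{- \frac{1110062963605}{123369}} = - \frac{123369}{1110062963605}$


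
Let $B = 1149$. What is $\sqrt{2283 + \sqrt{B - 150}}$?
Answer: $\sqrt{2283 + 3 \sqrt{111}} \approx 48.11$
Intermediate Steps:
$\sqrt{2283 + \sqrt{B - 150}} = \sqrt{2283 + \sqrt{1149 - 150}} = \sqrt{2283 + \sqrt{999}} = \sqrt{2283 + 3 \sqrt{111}}$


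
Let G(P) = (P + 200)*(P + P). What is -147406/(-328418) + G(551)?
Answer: 135899770521/164209 ≈ 8.2760e+5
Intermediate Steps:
G(P) = 2*P*(200 + P) (G(P) = (200 + P)*(2*P) = 2*P*(200 + P))
-147406/(-328418) + G(551) = -147406/(-328418) + 2*551*(200 + 551) = -147406*(-1/328418) + 2*551*751 = 73703/164209 + 827602 = 135899770521/164209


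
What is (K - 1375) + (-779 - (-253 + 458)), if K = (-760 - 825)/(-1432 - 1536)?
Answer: -6999927/2968 ≈ -2358.5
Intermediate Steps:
K = 1585/2968 (K = -1585/(-2968) = -1585*(-1/2968) = 1585/2968 ≈ 0.53403)
(K - 1375) + (-779 - (-253 + 458)) = (1585/2968 - 1375) + (-779 - (-253 + 458)) = -4079415/2968 + (-779 - 1*205) = -4079415/2968 + (-779 - 205) = -4079415/2968 - 984 = -6999927/2968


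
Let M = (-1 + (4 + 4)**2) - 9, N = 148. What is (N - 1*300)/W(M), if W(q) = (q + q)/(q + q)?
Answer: -152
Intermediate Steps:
M = 54 (M = (-1 + 8**2) - 9 = (-1 + 64) - 9 = 63 - 9 = 54)
W(q) = 1 (W(q) = (2*q)/((2*q)) = (2*q)*(1/(2*q)) = 1)
(N - 1*300)/W(M) = (148 - 1*300)/1 = (148 - 300)*1 = -152*1 = -152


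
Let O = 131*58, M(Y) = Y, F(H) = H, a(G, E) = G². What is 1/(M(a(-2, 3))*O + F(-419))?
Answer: 1/29973 ≈ 3.3363e-5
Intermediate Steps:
O = 7598
1/(M(a(-2, 3))*O + F(-419)) = 1/((-2)²*7598 - 419) = 1/(4*7598 - 419) = 1/(30392 - 419) = 1/29973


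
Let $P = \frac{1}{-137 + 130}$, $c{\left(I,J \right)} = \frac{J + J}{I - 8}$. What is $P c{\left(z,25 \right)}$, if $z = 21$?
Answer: $- \frac{50}{91} \approx -0.54945$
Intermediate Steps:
$c{\left(I,J \right)} = \frac{2 J}{-8 + I}$
$P = - \frac{1}{7}$ ($P = \frac{1}{-7} = - \frac{1}{7} \approx -0.14286$)
$P c{\left(z,25 \right)} = - \frac{2 \cdot 25 \frac{1}{-8 + 21}}{7} = - \frac{2 \cdot 25 \cdot \frac{1}{13}}{7} = \left(- \frac{1}{7}\right) \frac{50}{13} = - \frac{50}{91}$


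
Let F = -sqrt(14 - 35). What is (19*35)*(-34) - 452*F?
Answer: -22610 + 452*I*sqrt(21) ≈ -22610.0 + 2071.3*I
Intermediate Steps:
F = -I*sqrt(21) (F = -sqrt(-21) = -I*sqrt(21) ≈ -4.5826*I)
(19*35)*(-34) - 452*F = (19*35)*(-34) - (-452)*I*sqrt(21) = 665*(-34) + 452*I*sqrt(21) = -22610 + 452*I*sqrt(21)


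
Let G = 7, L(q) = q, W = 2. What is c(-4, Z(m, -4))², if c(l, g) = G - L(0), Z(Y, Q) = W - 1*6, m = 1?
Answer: 49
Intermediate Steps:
Z(Y, Q) = -4 (Z(Y, Q) = 2 - 1*6 = 2 - 6 = -4)
c(l, g) = 7 (c(l, g) = 7 - 1*0 = 7 + 0 = 7)
c(-4, Z(m, -4))² = 7² = 49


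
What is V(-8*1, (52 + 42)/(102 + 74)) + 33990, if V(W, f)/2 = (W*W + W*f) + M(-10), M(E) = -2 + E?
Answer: 374940/11 ≈ 34085.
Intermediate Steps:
V(W, f) = -24 + 2*W² + 2*W*f (V(W, f) = 2*((W*W + W*f) + (-2 - 10)) = 2*((W² + W*f) - 12) = 2*(-12 + W² + W*f) = -24 + 2*W² + 2*W*f)
V(-8*1, (52 + 42)/(102 + 74)) + 33990 = (-24 + 2*(-8*1)² + 2*(-8*1)*((52 + 42)/(102 + 74))) + 33990 = (-24 + 2*(-8)² + 2*(-8)*(94/176)) + 33990 = (-24 + 2*64 + 2*(-8)*(94*(1/176))) + 33990 = (-24 + 128 + 2*(-8)*(47/88)) + 33990 = (-24 + 128 - 94/11) + 33990 = 1050/11 + 33990 = 374940/11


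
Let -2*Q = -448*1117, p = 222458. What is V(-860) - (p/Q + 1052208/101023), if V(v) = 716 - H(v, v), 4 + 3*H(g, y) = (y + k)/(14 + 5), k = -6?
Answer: 9115074841725/12638381392 ≈ 721.22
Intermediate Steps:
Q = 250208 (Q = -(-224)*1117 = -½*(-500416) = 250208)
H(g, y) = -82/57 + y/57 (H(g, y) = -4/3 + ((y - 6)/(14 + 5))/3 = -4/3 + ((-6 + y)/19)/3 = -4/3 + ((-6 + y)*(1/19))/3 = -4/3 + (-6/19 + y/19)/3 = -4/3 + (-2/19 + y/57) = -82/57 + y/57)
V(v) = 40894/57 - v/57 (V(v) = 716 - (-82/57 + v/57) = 716 + (82/57 - v/57) = 40894/57 - v/57)
V(-860) - (p/Q + 1052208/101023) = (40894/57 - 1/57*(-860)) - (222458/250208 + 1052208/101023) = (40894/57 + 860/57) - (222458*(1/250208) + 1052208*(1/101023)) = 13918/19 - (111229/125104 + 1052208/101023) = 13918/19 - 1*142872116899/12638381392 = 13918/19 - 142872116899/12638381392 = 9115074841725/12638381392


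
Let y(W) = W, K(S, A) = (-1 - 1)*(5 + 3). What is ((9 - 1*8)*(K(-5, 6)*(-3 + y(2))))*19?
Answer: 304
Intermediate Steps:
K(S, A) = -16 (K(S, A) = -2*8 = -16)
((9 - 1*8)*(K(-5, 6)*(-3 + y(2))))*19 = ((9 - 1*8)*(-16*(-3 + 2)))*19 = ((9 - 8)*(-16*(-1)))*19 = (1*16)*19 = 16*19 = 304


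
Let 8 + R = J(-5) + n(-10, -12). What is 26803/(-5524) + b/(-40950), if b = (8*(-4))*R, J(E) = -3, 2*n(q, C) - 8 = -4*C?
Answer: -547288897/113103900 ≈ -4.8388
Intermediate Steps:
n(q, C) = 4 - 2*C (n(q, C) = 4 + (-4*C)/2 = 4 - 2*C)
R = 17 (R = -8 + (-3 + (4 - 2*(-12))) = -8 + (-3 + (4 + 24)) = -8 + (-3 + 28) = -8 + 25 = 17)
b = -544 (b = (8*(-4))*17 = -32*17 = -544)
26803/(-5524) + b/(-40950) = 26803/(-5524) - 544/(-40950) = 26803*(-1/5524) - 544*(-1/40950) = -26803/5524 + 272/20475 = -547288897/113103900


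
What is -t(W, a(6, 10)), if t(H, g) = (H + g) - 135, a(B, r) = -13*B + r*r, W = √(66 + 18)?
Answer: 113 - 2*√21 ≈ 103.83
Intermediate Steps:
W = 2*√21 (W = √84 = 2*√21 ≈ 9.1651)
a(B, r) = r² - 13*B (a(B, r) = -13*B + r² = r² - 13*B)
t(H, g) = -135 + H + g
-t(W, a(6, 10)) = -(-135 + 2*√21 + (10² - 13*6)) = -(-135 + 2*√21 + (100 - 78)) = -(-135 + 2*√21 + 22) = -(-113 + 2*√21) = 113 - 2*√21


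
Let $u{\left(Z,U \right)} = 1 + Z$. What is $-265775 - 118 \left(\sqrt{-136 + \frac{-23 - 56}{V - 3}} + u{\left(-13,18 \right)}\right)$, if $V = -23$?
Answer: $-264359 - \frac{59 i \sqrt{89882}}{13} \approx -2.6436 \cdot 10^{5} - 1360.6 i$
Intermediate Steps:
$-265775 - 118 \left(\sqrt{-136 + \frac{-23 - 56}{V - 3}} + u{\left(-13,18 \right)}\right) = -265775 - 118 \left(\sqrt{-136 + \frac{-23 - 56}{-23 - 3}} + \left(1 - 13\right)\right) = -265775 - 118 \left(\sqrt{-136 - \frac{79}{-26}} - 12\right) = -265775 - 118 \left(\sqrt{-136 - - \frac{79}{26}} - 12\right) = -265775 - 118 \left(\sqrt{-136 + \frac{79}{26}} - 12\right) = -265775 - 118 \left(\sqrt{- \frac{3457}{26}} - 12\right) = -265775 - 118 \left(\frac{i \sqrt{89882}}{26} - 12\right) = -265775 - 118 \left(-12 + \frac{i \sqrt{89882}}{26}\right) = -265775 + \left(1416 - \frac{59 i \sqrt{89882}}{13}\right) = -264359 - \frac{59 i \sqrt{89882}}{13}$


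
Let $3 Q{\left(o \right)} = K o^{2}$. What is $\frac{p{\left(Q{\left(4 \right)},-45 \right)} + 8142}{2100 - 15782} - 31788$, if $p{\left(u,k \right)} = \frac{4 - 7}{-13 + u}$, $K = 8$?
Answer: $- \frac{38708908653}{1217698} \approx -31789.0$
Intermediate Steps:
$Q{\left(o \right)} = \frac{8 o^{2}}{3}$
$p{\left(u,k \right)} = - \frac{3}{-13 + u}$
$\frac{p{\left(Q{\left(4 \right)},-45 \right)} + 8142}{2100 - 15782} - 31788 = \frac{- \frac{3}{-13 + \frac{8 \cdot 4^{2}}{3}} + 8142}{2100 - 15782} - 31788 = \frac{- \frac{3}{-13 + \frac{8}{3} \cdot 16} + 8142}{-13682} - 31788 = \left(- \frac{3}{-13 + \frac{128}{3}} + 8142\right) \left(- \frac{1}{13682}\right) - 31788 = \left(- \frac{3}{\frac{89}{3}} + 8142\right) \left(- \frac{1}{13682}\right) - 31788 = \left(\left(-3\right) \frac{3}{89} + 8142\right) \left(- \frac{1}{13682}\right) - 31788 = \left(- \frac{9}{89} + 8142\right) \left(- \frac{1}{13682}\right) - 31788 = \frac{724629}{89} \left(- \frac{1}{13682}\right) - 31788 = - \frac{724629}{1217698} - 31788 = - \frac{38708908653}{1217698}$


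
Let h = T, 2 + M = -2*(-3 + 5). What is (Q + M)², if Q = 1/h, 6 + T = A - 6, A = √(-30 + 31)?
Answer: 4489/121 ≈ 37.099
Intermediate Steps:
M = -6 (M = -2 - 2*(-3 + 5) = -2 - 2*2 = -2 - 4 = -6)
A = 1 (A = √1 = 1)
T = -11 (T = -6 + (1 - 6) = -6 - 5 = -11)
h = -11
Q = -1/11 (Q = 1/(-11) = -1/11 ≈ -0.090909)
(Q + M)² = (-1/11 - 6)² = (-67/11)² = 4489/121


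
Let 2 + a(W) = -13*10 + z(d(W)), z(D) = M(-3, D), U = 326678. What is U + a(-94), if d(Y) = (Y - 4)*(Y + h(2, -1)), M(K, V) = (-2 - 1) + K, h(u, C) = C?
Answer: 326540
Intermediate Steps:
M(K, V) = -3 + K
d(Y) = (-1 + Y)*(-4 + Y) (d(Y) = (Y - 4)*(Y - 1) = (-4 + Y)*(-1 + Y) = (-1 + Y)*(-4 + Y))
z(D) = -6 (z(D) = -3 - 3 = -6)
a(W) = -138 (a(W) = -2 + (-13*10 - 6) = -2 + (-130 - 6) = -2 - 136 = -138)
U + a(-94) = 326678 - 138 = 326540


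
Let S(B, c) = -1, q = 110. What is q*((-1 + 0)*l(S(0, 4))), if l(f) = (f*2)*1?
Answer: 220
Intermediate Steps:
l(f) = 2*f (l(f) = (2*f)*1 = 2*f)
q*((-1 + 0)*l(S(0, 4))) = 110*((-1 + 0)*(2*(-1))) = 110*(-1*(-2)) = 110*2 = 220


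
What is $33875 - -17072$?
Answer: $50947$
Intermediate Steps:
$33875 - -17072 = 33875 + \left(-3387 + 20459\right) = 33875 + 17072 = 50947$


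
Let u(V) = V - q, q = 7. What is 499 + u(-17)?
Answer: 475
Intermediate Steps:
u(V) = -7 + V (u(V) = V - 1*7 = V - 7 = -7 + V)
499 + u(-17) = 499 + (-7 - 17) = 499 - 24 = 475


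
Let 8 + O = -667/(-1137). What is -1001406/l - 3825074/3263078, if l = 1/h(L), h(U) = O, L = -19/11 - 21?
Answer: 4590525236340739/618353281 ≈ 7.4238e+6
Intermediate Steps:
L = -250/11 (L = (1/11)*(-19) - 21 = -19/11 - 21 = -250/11 ≈ -22.727)
O = -8429/1137 (O = -8 - 667/(-1137) = -8 - 667*(-1/1137) = -8 + 667/1137 = -8429/1137 ≈ -7.4134)
h(U) = -8429/1137
l = -1137/8429 (l = 1/(-8429/1137) = -1137/8429 ≈ -0.13489)
-1001406/l - 3825074/3263078 = -1001406/(-1137/8429) - 3825074/3263078 = -1001406*(-8429/1137) - 3825074*1/3263078 = 2813617058/379 - 1912537/1631539 = 4590525236340739/618353281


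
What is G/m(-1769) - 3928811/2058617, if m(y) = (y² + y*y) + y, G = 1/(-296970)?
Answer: -7300231102975123127/3825172514663876970 ≈ -1.9085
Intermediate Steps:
G = -1/296970 ≈ -3.3673e-6
m(y) = y + 2*y² (m(y) = (y² + y²) + y = 2*y² + y = y + 2*y²)
G/m(-1769) - 3928811/2058617 = -(-1/(1769*(1 + 2*(-1769))))/296970 - 3928811/2058617 = -(-1/(1769*(1 - 3538)))/296970 - 3928811*1/2058617 = -1/(296970*((-1769*(-3537)))) - 3928811/2058617 = -1/296970/6256953 - 3928811/2058617 = -1/296970*1/6256953 - 3928811/2058617 = -1/1858127332410 - 3928811/2058617 = -7300231102975123127/3825172514663876970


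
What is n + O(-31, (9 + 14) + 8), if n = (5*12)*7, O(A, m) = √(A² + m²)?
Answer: 420 + 31*√2 ≈ 463.84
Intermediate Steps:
n = 420 (n = 60*7 = 420)
n + O(-31, (9 + 14) + 8) = 420 + √((-31)² + ((9 + 14) + 8)²) = 420 + √(961 + (23 + 8)²) = 420 + √(961 + 31²) = 420 + √(961 + 961) = 420 + √1922 = 420 + 31*√2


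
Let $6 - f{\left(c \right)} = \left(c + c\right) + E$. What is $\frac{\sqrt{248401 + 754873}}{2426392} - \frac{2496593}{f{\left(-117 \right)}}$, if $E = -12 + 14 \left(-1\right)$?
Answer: $- \frac{2496593}{266} + \frac{\sqrt{1003274}}{2426392} \approx -9385.7$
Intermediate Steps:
$E = -26$ ($E = -12 - 14 = -26$)
$f{\left(c \right)} = 32 - 2 c$ ($f{\left(c \right)} = 6 - \left(\left(c + c\right) - 26\right) = 6 - \left(2 c - 26\right) = 6 - \left(-26 + 2 c\right) = 32 - 2 c$)
$\frac{\sqrt{248401 + 754873}}{2426392} - \frac{2496593}{f{\left(-117 \right)}} = \frac{\sqrt{248401 + 754873}}{2426392} - \frac{2496593}{32 - -234} = \sqrt{1003274} \cdot \frac{1}{2426392} - \frac{2496593}{32 + 234} = \frac{\sqrt{1003274}}{2426392} - \frac{2496593}{266} = - \frac{2496593}{266} + \frac{\sqrt{1003274}}{2426392}$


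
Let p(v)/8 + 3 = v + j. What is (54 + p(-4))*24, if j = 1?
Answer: 144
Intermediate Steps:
p(v) = -16 + 8*v (p(v) = -24 + 8*(v + 1) = -24 + 8*(1 + v) = -24 + (8 + 8*v) = -16 + 8*v)
(54 + p(-4))*24 = (54 + (-16 + 8*(-4)))*24 = (54 + (-16 - 32))*24 = (54 - 48)*24 = 6*24 = 144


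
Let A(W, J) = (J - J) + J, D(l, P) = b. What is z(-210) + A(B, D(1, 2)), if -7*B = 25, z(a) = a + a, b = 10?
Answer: -410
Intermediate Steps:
D(l, P) = 10
z(a) = 2*a
B = -25/7 (B = -1/7*25 = -25/7 ≈ -3.5714)
A(W, J) = J (A(W, J) = 0 + J = J)
z(-210) + A(B, D(1, 2)) = 2*(-210) + 10 = -420 + 10 = -410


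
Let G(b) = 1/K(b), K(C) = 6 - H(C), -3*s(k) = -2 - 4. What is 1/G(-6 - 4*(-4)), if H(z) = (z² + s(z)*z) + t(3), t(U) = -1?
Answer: -113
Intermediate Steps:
s(k) = 2 (s(k) = -(-2 - 4)/3 = -⅓*(-6) = 2)
H(z) = -1 + z² + 2*z (H(z) = (z² + 2*z) - 1 = -1 + z² + 2*z)
K(C) = 7 - C² - 2*C (K(C) = 6 - (-1 + C² + 2*C) = 6 + (1 - C² - 2*C) = 7 - C² - 2*C)
G(b) = 1/(7 - b² - 2*b)
1/G(-6 - 4*(-4)) = 1/(-1/(-7 + (-6 - 4*(-4))² + 2*(-6 - 4*(-4)))) = 1/(-1/(-7 + (-6 + 16)² + 2*(-6 + 16))) = 1/(-1/(-7 + 10² + 2*10)) = 1/(-1/(-7 + 100 + 20)) = 1/(-1/113) = -113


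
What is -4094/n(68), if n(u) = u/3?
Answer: -6141/34 ≈ -180.62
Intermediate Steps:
n(u) = u/3 (n(u) = u*(1/3) = u/3)
-4094/n(68) = -4094/((1/3)*68) = -4094/68/3 = -4094*3/68 = -6141/34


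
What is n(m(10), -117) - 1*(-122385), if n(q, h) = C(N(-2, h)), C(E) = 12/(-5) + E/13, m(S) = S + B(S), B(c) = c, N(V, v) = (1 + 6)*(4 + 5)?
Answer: 7955184/65 ≈ 1.2239e+5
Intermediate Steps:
N(V, v) = 63 (N(V, v) = 7*9 = 63)
m(S) = 2*S (m(S) = S + S = 2*S)
C(E) = -12/5 + E/13 (C(E) = 12*(-⅕) + E*(1/13) = -12/5 + E/13)
n(q, h) = 159/65 (n(q, h) = -12/5 + (1/13)*63 = -12/5 + 63/13 = 159/65)
n(m(10), -117) - 1*(-122385) = 159/65 - 1*(-122385) = 159/65 + 122385 = 7955184/65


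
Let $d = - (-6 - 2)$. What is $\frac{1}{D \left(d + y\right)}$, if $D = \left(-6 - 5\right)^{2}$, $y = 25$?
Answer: $\frac{1}{3993} \approx 0.00025044$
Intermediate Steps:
$D = 121$ ($D = \left(-11\right)^{2} = 121$)
$d = 8$ ($d = - (-6 - 2) = \left(-1\right) \left(-8\right) = 8$)
$\frac{1}{D \left(d + y\right)} = \frac{1}{121 \left(8 + 25\right)} = \frac{1}{121 \cdot 33} = \frac{1}{3993}$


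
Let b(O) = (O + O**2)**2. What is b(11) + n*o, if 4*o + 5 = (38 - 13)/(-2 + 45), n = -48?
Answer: 751512/43 ≈ 17477.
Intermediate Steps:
o = -95/86 (o = -5/4 + ((38 - 13)/(-2 + 45))/4 = -5/4 + (25/43)/4 = -5/4 + (25*(1/43))/4 = -5/4 + (1/4)*(25/43) = -5/4 + 25/172 = -95/86 ≈ -1.1047)
b(11) + n*o = 11**2*(1 + 11)**2 - 48*(-95/86) = 121*12**2 + 2280/43 = 121*144 + 2280/43 = 17424 + 2280/43 = 751512/43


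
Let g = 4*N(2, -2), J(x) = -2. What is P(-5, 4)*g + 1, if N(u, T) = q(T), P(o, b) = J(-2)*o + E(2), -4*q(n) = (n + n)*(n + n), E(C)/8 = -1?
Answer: -31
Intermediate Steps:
E(C) = -8 (E(C) = 8*(-1) = -8)
q(n) = -n² (q(n) = -(n + n)*(n + n)/4 = -2*n*2*n/4 = -n²)
P(o, b) = -8 - 2*o (P(o, b) = -2*o - 8 = -8 - 2*o)
N(u, T) = -T²
g = -16 (g = 4*(-1*(-2)²) = 4*(-1*4) = 4*(-4) = -16)
P(-5, 4)*g + 1 = (-8 - 2*(-5))*(-16) + 1 = (-8 + 10)*(-16) + 1 = 2*(-16) + 1 = -32 + 1 = -31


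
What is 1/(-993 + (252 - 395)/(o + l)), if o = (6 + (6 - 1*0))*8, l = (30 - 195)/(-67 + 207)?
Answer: -2655/2640419 ≈ -0.0010055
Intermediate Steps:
l = -33/28 (l = -165/140 = -165*1/140 = -33/28 ≈ -1.1786)
o = 96 (o = (6 + (6 + 0))*8 = (6 + 6)*8 = 12*8 = 96)
1/(-993 + (252 - 395)/(o + l)) = 1/(-993 + (252 - 395)/(96 - 33/28)) = 1/(-993 - 143/2655/28) = 1/(-993 - 143*28/2655) = 1/(-993 - 4004/2655) = 1/(-2640419/2655) = -2655/2640419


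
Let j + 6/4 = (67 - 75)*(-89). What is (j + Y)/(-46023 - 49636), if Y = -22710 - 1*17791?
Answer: 79581/191318 ≈ 0.41596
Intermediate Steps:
j = 1421/2 (j = -3/2 + (67 - 75)*(-89) = -3/2 - 8*(-89) = -3/2 + 712 = 1421/2 ≈ 710.50)
Y = -40501 (Y = -22710 - 17791 = -40501)
(j + Y)/(-46023 - 49636) = (1421/2 - 40501)/(-46023 - 49636) = -79581/2/(-95659) = -79581/2*(-1/95659) = 79581/191318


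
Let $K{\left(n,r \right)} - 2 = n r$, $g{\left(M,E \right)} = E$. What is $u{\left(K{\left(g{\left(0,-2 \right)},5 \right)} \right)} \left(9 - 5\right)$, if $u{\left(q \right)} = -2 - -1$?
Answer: $-4$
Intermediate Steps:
$K{\left(n,r \right)} = 2 + n r$
$u{\left(q \right)} = -1$ ($u{\left(q \right)} = -2 + 1 = -1$)
$u{\left(K{\left(g{\left(0,-2 \right)},5 \right)} \right)} \left(9 - 5\right) = - (9 - 5) = \left(-1\right) 4 = -4$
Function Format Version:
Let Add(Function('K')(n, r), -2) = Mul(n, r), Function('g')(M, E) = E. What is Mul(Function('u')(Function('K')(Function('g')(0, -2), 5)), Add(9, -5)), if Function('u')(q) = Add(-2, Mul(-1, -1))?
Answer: -4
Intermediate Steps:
Function('K')(n, r) = Add(2, Mul(n, r))
Function('u')(q) = -1 (Function('u')(q) = Add(-2, 1) = -1)
Mul(Function('u')(Function('K')(Function('g')(0, -2), 5)), Add(9, -5)) = Mul(-1, Add(9, -5)) = Mul(-1, 4) = -4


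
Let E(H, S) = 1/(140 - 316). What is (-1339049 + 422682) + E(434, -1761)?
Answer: -161280593/176 ≈ -9.1637e+5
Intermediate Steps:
E(H, S) = -1/176 (E(H, S) = 1/(-176) = -1/176)
(-1339049 + 422682) + E(434, -1761) = (-1339049 + 422682) - 1/176 = -916367 - 1/176 = -161280593/176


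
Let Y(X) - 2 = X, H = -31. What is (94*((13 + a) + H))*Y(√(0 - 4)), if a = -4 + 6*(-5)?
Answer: -9776 - 9776*I ≈ -9776.0 - 9776.0*I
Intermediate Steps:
Y(X) = 2 + X
a = -34 (a = -4 - 30 = -34)
(94*((13 + a) + H))*Y(√(0 - 4)) = (94*((13 - 34) - 31))*(2 + √(0 - 4)) = (94*(-21 - 31))*(2 + √(-4)) = (94*(-52))*(2 + 2*I) = -4888*(2 + 2*I) = -9776 - 9776*I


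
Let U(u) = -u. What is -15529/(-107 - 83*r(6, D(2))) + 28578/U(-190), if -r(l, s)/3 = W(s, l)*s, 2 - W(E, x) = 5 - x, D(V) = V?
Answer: 965452/6935 ≈ 139.21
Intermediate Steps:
W(E, x) = -3 + x (W(E, x) = 2 - (5 - x) = 2 + (-5 + x) = -3 + x)
r(l, s) = -3*s*(-3 + l) (r(l, s) = -3*(-3 + l)*s = -3*s*(-3 + l))
-15529/(-107 - 83*r(6, D(2))) + 28578/U(-190) = -15529/(-107 - 249*2*(3 - 1*6)) + 28578/((-1*(-190))) = -15529/(-107 - 249*2*(3 - 6)) + 28578/190 = -15529/(-107 - 249*2*(-3)) + 28578*(1/190) = -15529/(-107 - 83*(-18)) + 14289/95 = -15529/(-107 + 1494) + 14289/95 = -15529/1387 + 14289/95 = 965452/6935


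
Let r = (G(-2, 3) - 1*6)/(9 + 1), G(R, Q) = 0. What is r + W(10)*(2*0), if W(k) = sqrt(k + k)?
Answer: -3/5 ≈ -0.60000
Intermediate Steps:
W(k) = sqrt(2)*sqrt(k) (W(k) = sqrt(2*k) = sqrt(2)*sqrt(k))
r = -3/5 (r = (0 - 1*6)/(9 + 1) = (0 - 6)/10 = (1/10)*(-6) = -3/5 ≈ -0.60000)
r + W(10)*(2*0) = -3/5 + (sqrt(2)*sqrt(10))*(2*0) = -3/5 + (2*sqrt(5))*0 = -3/5 + 0 = -3/5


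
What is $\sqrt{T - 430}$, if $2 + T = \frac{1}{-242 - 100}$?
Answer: $\frac{i \sqrt{5614310}}{114} \approx 20.785 i$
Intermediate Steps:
$T = - \frac{685}{342}$ ($T = -2 + \frac{1}{-242 - 100} = -2 + \frac{1}{-342} = -2 - \frac{1}{342} = - \frac{685}{342} \approx -2.0029$)
$\sqrt{T - 430} = \sqrt{- \frac{685}{342} - 430} = \sqrt{- \frac{147745}{342}} = \frac{i \sqrt{5614310}}{114}$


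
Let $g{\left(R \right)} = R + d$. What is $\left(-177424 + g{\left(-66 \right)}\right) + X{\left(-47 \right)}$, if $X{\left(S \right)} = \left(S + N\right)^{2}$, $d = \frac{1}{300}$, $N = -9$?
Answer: $- \frac{52306199}{300} \approx -1.7435 \cdot 10^{5}$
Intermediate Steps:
$d = \frac{1}{300} \approx 0.0033333$
$X{\left(S \right)} = \left(-9 + S\right)^{2}$ ($X{\left(S \right)} = \left(S - 9\right)^{2} = \left(-9 + S\right)^{2}$)
$g{\left(R \right)} = \frac{1}{300} + R$ ($g{\left(R \right)} = R + \frac{1}{300} = \frac{1}{300} + R$)
$\left(-177424 + g{\left(-66 \right)}\right) + X{\left(-47 \right)} = \left(-177424 + \left(\frac{1}{300} - 66\right)\right) + \left(-9 - 47\right)^{2} = \left(-177424 - \frac{19799}{300}\right) + \left(-56\right)^{2} = - \frac{53246999}{300} + 3136 = - \frac{52306199}{300}$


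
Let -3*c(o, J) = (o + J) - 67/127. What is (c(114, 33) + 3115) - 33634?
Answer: -11646341/381 ≈ -30568.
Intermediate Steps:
c(o, J) = 67/381 - J/3 - o/3 (c(o, J) = -((o + J) - 67/127)/3 = -((J + o) - 67*1/127)/3 = -((J + o) - 67/127)/3 = -(-67/127 + J + o)/3 = 67/381 - J/3 - o/3)
(c(114, 33) + 3115) - 33634 = ((67/381 - ⅓*33 - ⅓*114) + 3115) - 33634 = ((67/381 - 11 - 38) + 3115) - 33634 = (-18602/381 + 3115) - 33634 = 1168213/381 - 33634 = -11646341/381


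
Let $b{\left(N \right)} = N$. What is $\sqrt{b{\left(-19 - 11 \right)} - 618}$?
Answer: $18 i \sqrt{2} \approx 25.456 i$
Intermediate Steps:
$\sqrt{b{\left(-19 - 11 \right)} - 618} = \sqrt{\left(-19 - 11\right) - 618} = \sqrt{-30 - 618} = \sqrt{-648} = 18 i \sqrt{2}$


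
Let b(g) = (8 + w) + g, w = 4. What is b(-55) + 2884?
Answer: 2841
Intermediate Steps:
b(g) = 12 + g (b(g) = (8 + 4) + g = 12 + g)
b(-55) + 2884 = (12 - 55) + 2884 = -43 + 2884 = 2841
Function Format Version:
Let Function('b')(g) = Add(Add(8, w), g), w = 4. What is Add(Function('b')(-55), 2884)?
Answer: 2841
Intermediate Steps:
Function('b')(g) = Add(12, g) (Function('b')(g) = Add(Add(8, 4), g) = Add(12, g))
Add(Function('b')(-55), 2884) = Add(Add(12, -55), 2884) = Add(-43, 2884) = 2841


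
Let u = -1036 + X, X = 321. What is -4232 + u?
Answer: -4947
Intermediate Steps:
u = -715 (u = -1036 + 321 = -715)
-4232 + u = -4232 - 715 = -4947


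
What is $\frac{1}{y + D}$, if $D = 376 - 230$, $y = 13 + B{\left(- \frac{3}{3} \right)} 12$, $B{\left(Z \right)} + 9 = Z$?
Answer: $\frac{1}{39} \approx 0.025641$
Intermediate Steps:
$B{\left(Z \right)} = -9 + Z$
$y = -107$ ($y = 13 + \left(-9 - \frac{3}{3}\right) 12 = 13 + \left(-9 - 1\right) 12 = 13 - 120 = -107$)
$D = 146$
$\frac{1}{y + D} = \frac{1}{-107 + 146} = \frac{1}{39}$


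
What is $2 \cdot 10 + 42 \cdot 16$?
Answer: $692$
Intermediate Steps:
$2 \cdot 10 + 42 \cdot 16 = 20 + 672 = 692$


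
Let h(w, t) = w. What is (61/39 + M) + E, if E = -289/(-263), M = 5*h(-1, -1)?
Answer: -23971/10257 ≈ -2.3370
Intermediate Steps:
M = -5 (M = 5*(-1) = -5)
E = 289/263 (E = -289*(-1/263) = 289/263 ≈ 1.0989)
(61/39 + M) + E = (61/39 - 5) + 289/263 = -134/39 + 289/263 = -23971/10257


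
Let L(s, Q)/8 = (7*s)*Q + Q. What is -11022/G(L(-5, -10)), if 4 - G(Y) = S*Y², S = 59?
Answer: 5511/218252798 ≈ 2.5251e-5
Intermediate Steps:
L(s, Q) = 8*Q + 56*Q*s (L(s, Q) = 8*((7*s)*Q + Q) = 8*(7*Q*s + Q) = 8*(Q + 7*Q*s) = 8*Q + 56*Q*s)
G(Y) = 4 - 59*Y²
-11022/G(L(-5, -10)) = -11022/(4 - 59*6400*(1 + 7*(-5))²) = -11022/(4 - 59*6400*(1 - 35)²) = -11022/(4 - 59*(8*(-10)*(-34))²) = -11022/(4 - 59*2720²) = -11022/(4 - 59*7398400) = -11022/(4 - 436505600) = -11022/(-436505596) = -11022*(-1/436505596) = 5511/218252798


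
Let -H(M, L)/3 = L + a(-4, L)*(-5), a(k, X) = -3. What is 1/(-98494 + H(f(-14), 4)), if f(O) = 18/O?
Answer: -1/98551 ≈ -1.0147e-5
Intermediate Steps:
H(M, L) = -45 - 3*L (H(M, L) = -3*(L - 3*(-5)) = -3*(L + 15) = -3*(15 + L) = -45 - 3*L)
1/(-98494 + H(f(-14), 4)) = 1/(-98494 + (-45 - 3*4)) = 1/(-98494 + (-45 - 12)) = 1/(-98494 - 57) = 1/(-98551) = -1/98551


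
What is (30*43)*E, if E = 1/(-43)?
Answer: -30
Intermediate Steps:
E = -1/43 ≈ -0.023256
(30*43)*E = (30*43)*(-1/43) = 1290*(-1/43) = -30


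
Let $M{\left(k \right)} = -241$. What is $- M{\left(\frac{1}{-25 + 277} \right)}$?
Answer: $241$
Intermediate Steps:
$- M{\left(\frac{1}{-25 + 277} \right)} = \left(-1\right) \left(-241\right) = 241$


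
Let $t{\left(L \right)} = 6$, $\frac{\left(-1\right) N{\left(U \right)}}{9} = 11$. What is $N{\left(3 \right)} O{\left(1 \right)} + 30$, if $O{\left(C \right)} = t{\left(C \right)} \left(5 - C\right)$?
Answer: $-2346$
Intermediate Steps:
$N{\left(U \right)} = -99$ ($N{\left(U \right)} = \left(-9\right) 11 = -99$)
$O{\left(C \right)} = 30 - 6 C$ ($O{\left(C \right)} = 6 \left(5 - C\right) = 30 - 6 C$)
$N{\left(3 \right)} O{\left(1 \right)} + 30 = - 99 \left(30 - 6\right) + 30 = \left(-99\right) 24 + 30 = -2376 + 30 = -2346$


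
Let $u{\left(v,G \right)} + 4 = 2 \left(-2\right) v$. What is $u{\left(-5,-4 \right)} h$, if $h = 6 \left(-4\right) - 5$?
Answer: $-464$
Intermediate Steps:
$u{\left(v,G \right)} = -4 - 4 v$ ($u{\left(v,G \right)} = -4 + 2 \left(-2\right) v = -4 - 4 v$)
$h = -29$ ($h = -24 - 5 = -29$)
$u{\left(-5,-4 \right)} h = \left(-4 - -20\right) \left(-29\right) = \left(-4 + 20\right) \left(-29\right) = 16 \left(-29\right) = -464$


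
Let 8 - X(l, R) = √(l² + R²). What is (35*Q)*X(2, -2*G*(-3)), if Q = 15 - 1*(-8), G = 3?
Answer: 6440 - 1610*√82 ≈ -8139.2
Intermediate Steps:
X(l, R) = 8 - √(R² + l²) (X(l, R) = 8 - √(l² + R²) = 8 - √(R² + l²))
Q = 23 (Q = 15 + 8 = 23)
(35*Q)*X(2, -2*G*(-3)) = (35*23)*(8 - √((-2*3*(-3))² + 2²)) = 805*(8 - √((-6*(-3))² + 4)) = 805*(8 - √(18² + 4)) = 805*(8 - √(324 + 4)) = 805*(8 - √328) = 805*(8 - 2*√82) = 6440 - 1610*√82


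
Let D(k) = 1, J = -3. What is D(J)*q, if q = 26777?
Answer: 26777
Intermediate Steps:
D(J)*q = 1*26777 = 26777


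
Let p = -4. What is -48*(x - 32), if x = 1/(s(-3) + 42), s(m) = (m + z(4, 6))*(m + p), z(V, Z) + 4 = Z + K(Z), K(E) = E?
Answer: 10704/7 ≈ 1529.1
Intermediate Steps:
z(V, Z) = -4 + 2*Z (z(V, Z) = -4 + (Z + Z) = -4 + 2*Z)
s(m) = (-4 + m)*(8 + m) (s(m) = (m + (-4 + 2*6))*(m - 4) = (m + (-4 + 12))*(-4 + m) = (m + 8)*(-4 + m) = (8 + m)*(-4 + m) = (-4 + m)*(8 + m))
x = ⅐ (x = 1/((-32 + (-3)² + 4*(-3)) + 42) = 1/((-32 + 9 - 12) + 42) = 1/(-35 + 42) = 1/7 = ⅐ ≈ 0.14286)
-48*(x - 32) = -48*(⅐ - 32) = -48*(-223/7) = 10704/7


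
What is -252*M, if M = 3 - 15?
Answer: 3024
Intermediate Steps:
M = -12
-252*M = -252*(-12) = 3024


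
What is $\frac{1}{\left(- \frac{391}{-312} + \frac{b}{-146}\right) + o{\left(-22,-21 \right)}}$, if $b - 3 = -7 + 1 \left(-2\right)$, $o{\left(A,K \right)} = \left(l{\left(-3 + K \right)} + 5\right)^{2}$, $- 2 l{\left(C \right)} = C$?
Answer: $\frac{22776}{6611743} \approx 0.0034448$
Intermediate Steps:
$l{\left(C \right)} = - \frac{C}{2}$
$o{\left(A,K \right)} = \left(\frac{13}{2} - \frac{K}{2}\right)^{2}$ ($o{\left(A,K \right)} = \left(- \frac{-3 + K}{2} + 5\right)^{2} = \left(\left(\frac{3}{2} - \frac{K}{2}\right) + 5\right)^{2} = \left(\frac{13}{2} - \frac{K}{2}\right)^{2}$)
$b = -6$ ($b = 3 + \left(-7 + 1 \left(-2\right)\right) = 3 - 9 = -6$)
$\frac{1}{\left(- \frac{391}{-312} + \frac{b}{-146}\right) + o{\left(-22,-21 \right)}} = \frac{1}{\left(- \frac{391}{-312} - \frac{6}{-146}\right) + \frac{\left(-13 - 21\right)^{2}}{4}} = \frac{1}{\left(\left(-391\right) \left(- \frac{1}{312}\right) - - \frac{3}{73}\right) + \frac{\left(-34\right)^{2}}{4}} = \frac{1}{\left(\frac{391}{312} + \frac{3}{73}\right) + \frac{1}{4} \cdot 1156} = \frac{1}{\frac{29479}{22776} + 289} = \frac{1}{\frac{6611743}{22776}} = \frac{22776}{6611743}$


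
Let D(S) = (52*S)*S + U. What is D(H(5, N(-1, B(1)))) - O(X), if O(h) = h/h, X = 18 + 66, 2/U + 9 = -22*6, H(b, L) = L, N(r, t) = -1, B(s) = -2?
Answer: 7189/141 ≈ 50.986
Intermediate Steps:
U = -2/141 (U = 2/(-9 - 22*6) = 2/(-9 - 132) = 2/(-141) = 2*(-1/141) = -2/141 ≈ -0.014184)
X = 84
D(S) = -2/141 + 52*S² (D(S) = (52*S)*S - 2/141 = 52*S² - 2/141 = -2/141 + 52*S²)
O(h) = 1
D(H(5, N(-1, B(1)))) - O(X) = (-2/141 + 52*(-1)²) - 1*1 = (-2/141 + 52*1) - 1 = (-2/141 + 52) - 1 = 7330/141 - 1 = 7189/141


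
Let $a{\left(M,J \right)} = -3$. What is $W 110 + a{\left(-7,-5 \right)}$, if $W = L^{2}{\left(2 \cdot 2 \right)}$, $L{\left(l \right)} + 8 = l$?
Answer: $1757$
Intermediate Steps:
$L{\left(l \right)} = -8 + l$
$W = 16$ ($W = \left(-8 + 2 \cdot 2\right)^{2} = \left(-8 + 4\right)^{2} = \left(-4\right)^{2} = 16$)
$W 110 + a{\left(-7,-5 \right)} = 16 \cdot 110 - 3 = 1760 - 3 = 1757$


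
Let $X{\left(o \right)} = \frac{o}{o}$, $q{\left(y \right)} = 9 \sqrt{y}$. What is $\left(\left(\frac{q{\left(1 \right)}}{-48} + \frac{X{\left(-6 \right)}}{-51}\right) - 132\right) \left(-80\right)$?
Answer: $\frac{539405}{51} \approx 10577.0$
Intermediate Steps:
$X{\left(o \right)} = 1$
$\left(\left(\frac{q{\left(1 \right)}}{-48} + \frac{X{\left(-6 \right)}}{-51}\right) - 132\right) \left(-80\right) = \left(\left(\frac{9 \sqrt{1}}{-48} + 1 \frac{1}{-51}\right) - 132\right) \left(-80\right) = \left(\left(9 \cdot 1 \left(- \frac{1}{48}\right) + 1 \left(- \frac{1}{51}\right)\right) - 132\right) \left(-80\right) = \left(\left(9 \left(- \frac{1}{48}\right) - \frac{1}{51}\right) - 132\right) \left(-80\right) = \left(\left(- \frac{3}{16} - \frac{1}{51}\right) - 132\right) \left(-80\right) = \left(- \frac{169}{816} - 132\right) \left(-80\right) = \left(- \frac{107881}{816}\right) \left(-80\right) = \frac{539405}{51}$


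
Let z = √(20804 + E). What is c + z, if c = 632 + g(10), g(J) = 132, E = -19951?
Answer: 764 + √853 ≈ 793.21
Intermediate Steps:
z = √853 (z = √(20804 - 19951) = √853 ≈ 29.206)
c = 764 (c = 632 + 132 = 764)
c + z = 764 + √853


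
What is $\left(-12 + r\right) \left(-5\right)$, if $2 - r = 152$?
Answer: $810$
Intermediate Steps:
$r = -150$ ($r = 2 - 152 = -150$)
$\left(-12 + r\right) \left(-5\right) = \left(-12 - 150\right) \left(-5\right) = \left(-162\right) \left(-5\right) = 810$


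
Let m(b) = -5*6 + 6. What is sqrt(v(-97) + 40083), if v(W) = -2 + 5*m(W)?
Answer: sqrt(39961) ≈ 199.90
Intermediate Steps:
m(b) = -24 (m(b) = -30 + 6 = -24)
v(W) = -122 (v(W) = -2 + 5*(-24) = -2 - 120 = -122)
sqrt(v(-97) + 40083) = sqrt(-122 + 40083) = sqrt(39961)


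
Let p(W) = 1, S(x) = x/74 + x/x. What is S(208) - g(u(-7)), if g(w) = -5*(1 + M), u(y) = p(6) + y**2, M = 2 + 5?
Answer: 1621/37 ≈ 43.811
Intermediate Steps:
S(x) = 1 + x/74 (S(x) = x*(1/74) + 1 = x/74 + 1 = 1 + x/74)
M = 7
u(y) = 1 + y**2
g(w) = -40 (g(w) = -5*(1 + 7) = -5*8 = -40)
S(208) - g(u(-7)) = (1 + (1/74)*208) - 1*(-40) = (1 + 104/37) + 40 = 141/37 + 40 = 1621/37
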